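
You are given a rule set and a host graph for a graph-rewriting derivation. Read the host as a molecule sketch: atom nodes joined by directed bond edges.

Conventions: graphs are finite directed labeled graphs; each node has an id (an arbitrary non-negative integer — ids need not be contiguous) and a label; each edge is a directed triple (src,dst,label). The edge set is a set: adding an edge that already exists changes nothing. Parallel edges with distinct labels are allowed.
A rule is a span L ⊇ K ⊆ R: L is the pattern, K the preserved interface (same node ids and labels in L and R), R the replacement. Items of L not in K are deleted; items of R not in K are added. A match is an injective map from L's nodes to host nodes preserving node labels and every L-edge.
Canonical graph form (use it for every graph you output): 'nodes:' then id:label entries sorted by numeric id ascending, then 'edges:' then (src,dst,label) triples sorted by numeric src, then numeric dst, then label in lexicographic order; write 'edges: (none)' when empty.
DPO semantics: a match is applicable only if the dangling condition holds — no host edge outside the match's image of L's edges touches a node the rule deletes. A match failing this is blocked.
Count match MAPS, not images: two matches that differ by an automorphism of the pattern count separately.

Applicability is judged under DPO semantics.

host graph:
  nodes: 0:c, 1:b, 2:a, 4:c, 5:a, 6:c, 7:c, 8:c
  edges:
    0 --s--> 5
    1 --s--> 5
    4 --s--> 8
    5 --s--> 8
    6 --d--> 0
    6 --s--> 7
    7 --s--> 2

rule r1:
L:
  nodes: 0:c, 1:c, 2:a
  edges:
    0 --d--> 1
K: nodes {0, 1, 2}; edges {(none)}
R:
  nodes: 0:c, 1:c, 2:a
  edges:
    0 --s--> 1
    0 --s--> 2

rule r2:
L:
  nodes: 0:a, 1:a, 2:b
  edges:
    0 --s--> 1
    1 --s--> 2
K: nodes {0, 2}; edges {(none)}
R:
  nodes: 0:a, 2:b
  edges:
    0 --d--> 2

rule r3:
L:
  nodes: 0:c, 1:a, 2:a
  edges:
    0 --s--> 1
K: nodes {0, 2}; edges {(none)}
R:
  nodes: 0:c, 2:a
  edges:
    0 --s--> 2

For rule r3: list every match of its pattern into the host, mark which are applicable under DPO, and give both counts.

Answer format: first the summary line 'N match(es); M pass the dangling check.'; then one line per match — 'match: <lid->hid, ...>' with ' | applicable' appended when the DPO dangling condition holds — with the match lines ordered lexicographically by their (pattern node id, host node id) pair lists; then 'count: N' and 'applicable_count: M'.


2 match(es); 1 pass the dangling check.
match: 0->0, 1->5, 2->2
match: 0->7, 1->2, 2->5 | applicable
count: 2
applicable_count: 1


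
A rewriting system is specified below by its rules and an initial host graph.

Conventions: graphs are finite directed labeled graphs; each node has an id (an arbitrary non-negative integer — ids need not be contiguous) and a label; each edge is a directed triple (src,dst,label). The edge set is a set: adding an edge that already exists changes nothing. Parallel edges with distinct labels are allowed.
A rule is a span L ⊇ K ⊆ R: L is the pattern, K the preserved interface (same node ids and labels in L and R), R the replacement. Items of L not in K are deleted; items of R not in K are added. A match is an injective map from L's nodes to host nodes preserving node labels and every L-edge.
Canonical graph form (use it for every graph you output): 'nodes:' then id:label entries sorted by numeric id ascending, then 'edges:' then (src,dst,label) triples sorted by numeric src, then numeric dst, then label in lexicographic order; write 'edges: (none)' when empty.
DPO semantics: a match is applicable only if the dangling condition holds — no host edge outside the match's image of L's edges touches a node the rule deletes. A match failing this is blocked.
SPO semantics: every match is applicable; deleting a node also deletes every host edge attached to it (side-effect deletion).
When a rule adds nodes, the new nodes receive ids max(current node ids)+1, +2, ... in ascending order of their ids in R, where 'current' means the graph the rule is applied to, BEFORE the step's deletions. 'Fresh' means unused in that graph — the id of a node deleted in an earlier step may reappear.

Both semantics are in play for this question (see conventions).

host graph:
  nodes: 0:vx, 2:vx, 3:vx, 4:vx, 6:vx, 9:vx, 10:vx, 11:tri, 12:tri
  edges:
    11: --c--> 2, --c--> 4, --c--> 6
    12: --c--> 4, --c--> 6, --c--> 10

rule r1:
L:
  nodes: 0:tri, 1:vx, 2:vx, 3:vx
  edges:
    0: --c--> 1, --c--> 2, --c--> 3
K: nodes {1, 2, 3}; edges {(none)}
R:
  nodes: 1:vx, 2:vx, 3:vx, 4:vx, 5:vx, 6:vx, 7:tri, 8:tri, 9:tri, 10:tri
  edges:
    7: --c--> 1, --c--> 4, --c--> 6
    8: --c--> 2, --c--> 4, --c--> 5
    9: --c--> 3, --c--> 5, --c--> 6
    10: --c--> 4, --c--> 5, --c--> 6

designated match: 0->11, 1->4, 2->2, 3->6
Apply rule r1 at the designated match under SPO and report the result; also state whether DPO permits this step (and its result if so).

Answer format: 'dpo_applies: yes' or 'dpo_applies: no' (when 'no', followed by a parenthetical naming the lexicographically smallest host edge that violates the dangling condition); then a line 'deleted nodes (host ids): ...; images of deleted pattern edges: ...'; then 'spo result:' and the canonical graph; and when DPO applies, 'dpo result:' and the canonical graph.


dpo_applies: yes
deleted nodes (host ids): 11; images of deleted pattern edges: (11,2,c); (11,4,c); (11,6,c)
spo result:
nodes: 0:vx, 2:vx, 3:vx, 4:vx, 6:vx, 9:vx, 10:vx, 12:tri, 13:vx, 14:vx, 15:vx, 16:tri, 17:tri, 18:tri, 19:tri
edges: (12,4,c); (12,6,c); (12,10,c); (16,4,c); (16,13,c); (16,15,c); (17,2,c); (17,13,c); (17,14,c); (18,6,c); (18,14,c); (18,15,c); (19,13,c); (19,14,c); (19,15,c)
dpo result:
nodes: 0:vx, 2:vx, 3:vx, 4:vx, 6:vx, 9:vx, 10:vx, 12:tri, 13:vx, 14:vx, 15:vx, 16:tri, 17:tri, 18:tri, 19:tri
edges: (12,4,c); (12,6,c); (12,10,c); (16,4,c); (16,13,c); (16,15,c); (17,2,c); (17,13,c); (17,14,c); (18,6,c); (18,14,c); (18,15,c); (19,13,c); (19,14,c); (19,15,c)


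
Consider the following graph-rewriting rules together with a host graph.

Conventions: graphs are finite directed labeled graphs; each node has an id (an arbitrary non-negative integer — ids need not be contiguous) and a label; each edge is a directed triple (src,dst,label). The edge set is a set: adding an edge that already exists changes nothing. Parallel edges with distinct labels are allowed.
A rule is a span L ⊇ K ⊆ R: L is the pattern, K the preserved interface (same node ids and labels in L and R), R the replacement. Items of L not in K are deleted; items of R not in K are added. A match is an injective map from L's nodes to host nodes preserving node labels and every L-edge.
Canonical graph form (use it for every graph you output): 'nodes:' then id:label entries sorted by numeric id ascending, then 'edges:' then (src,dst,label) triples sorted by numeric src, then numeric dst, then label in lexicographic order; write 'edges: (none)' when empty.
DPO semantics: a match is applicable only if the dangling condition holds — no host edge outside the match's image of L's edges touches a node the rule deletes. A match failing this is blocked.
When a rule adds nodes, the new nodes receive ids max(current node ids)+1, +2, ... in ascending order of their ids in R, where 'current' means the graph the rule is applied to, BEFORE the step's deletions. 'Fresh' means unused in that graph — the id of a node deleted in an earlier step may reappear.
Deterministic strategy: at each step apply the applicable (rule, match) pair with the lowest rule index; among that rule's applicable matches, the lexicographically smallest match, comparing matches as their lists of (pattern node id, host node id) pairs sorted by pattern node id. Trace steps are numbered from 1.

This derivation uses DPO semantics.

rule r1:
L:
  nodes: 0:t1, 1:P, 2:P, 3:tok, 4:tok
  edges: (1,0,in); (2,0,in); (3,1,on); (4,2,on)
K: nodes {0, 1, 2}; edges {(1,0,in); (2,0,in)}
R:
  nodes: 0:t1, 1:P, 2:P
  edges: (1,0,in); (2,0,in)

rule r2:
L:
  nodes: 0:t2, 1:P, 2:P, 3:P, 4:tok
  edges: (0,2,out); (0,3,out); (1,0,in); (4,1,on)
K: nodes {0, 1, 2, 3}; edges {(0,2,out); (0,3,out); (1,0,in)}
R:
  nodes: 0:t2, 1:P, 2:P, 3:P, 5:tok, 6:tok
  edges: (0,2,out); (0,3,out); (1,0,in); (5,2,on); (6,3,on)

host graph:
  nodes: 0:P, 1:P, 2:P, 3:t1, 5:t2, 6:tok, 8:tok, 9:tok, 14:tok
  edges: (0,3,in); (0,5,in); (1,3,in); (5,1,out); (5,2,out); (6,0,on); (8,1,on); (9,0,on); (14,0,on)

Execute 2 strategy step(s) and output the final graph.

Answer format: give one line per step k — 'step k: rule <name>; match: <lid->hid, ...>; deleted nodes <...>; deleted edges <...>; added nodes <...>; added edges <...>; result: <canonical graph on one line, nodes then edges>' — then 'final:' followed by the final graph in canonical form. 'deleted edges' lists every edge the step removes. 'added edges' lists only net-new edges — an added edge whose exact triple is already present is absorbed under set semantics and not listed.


step 1: rule r1; match: 0->3, 1->0, 2->1, 3->6, 4->8; deleted nodes 6, 8; deleted edges (6,0,on); (8,1,on); added nodes (none); added edges (none); result: nodes: 0:P, 1:P, 2:P, 3:t1, 5:t2, 9:tok, 14:tok edges: (0,3,in); (0,5,in); (1,3,in); (5,1,out); (5,2,out); (9,0,on); (14,0,on)
step 2: rule r2; match: 0->5, 1->0, 2->1, 3->2, 4->9; deleted nodes 9; deleted edges (9,0,on); added nodes 15, 16; added edges (15,1,on); (16,2,on); result: nodes: 0:P, 1:P, 2:P, 3:t1, 5:t2, 14:tok, 15:tok, 16:tok edges: (0,3,in); (0,5,in); (1,3,in); (5,1,out); (5,2,out); (14,0,on); (15,1,on); (16,2,on)
final:
nodes: 0:P, 1:P, 2:P, 3:t1, 5:t2, 14:tok, 15:tok, 16:tok
edges: (0,3,in); (0,5,in); (1,3,in); (5,1,out); (5,2,out); (14,0,on); (15,1,on); (16,2,on)


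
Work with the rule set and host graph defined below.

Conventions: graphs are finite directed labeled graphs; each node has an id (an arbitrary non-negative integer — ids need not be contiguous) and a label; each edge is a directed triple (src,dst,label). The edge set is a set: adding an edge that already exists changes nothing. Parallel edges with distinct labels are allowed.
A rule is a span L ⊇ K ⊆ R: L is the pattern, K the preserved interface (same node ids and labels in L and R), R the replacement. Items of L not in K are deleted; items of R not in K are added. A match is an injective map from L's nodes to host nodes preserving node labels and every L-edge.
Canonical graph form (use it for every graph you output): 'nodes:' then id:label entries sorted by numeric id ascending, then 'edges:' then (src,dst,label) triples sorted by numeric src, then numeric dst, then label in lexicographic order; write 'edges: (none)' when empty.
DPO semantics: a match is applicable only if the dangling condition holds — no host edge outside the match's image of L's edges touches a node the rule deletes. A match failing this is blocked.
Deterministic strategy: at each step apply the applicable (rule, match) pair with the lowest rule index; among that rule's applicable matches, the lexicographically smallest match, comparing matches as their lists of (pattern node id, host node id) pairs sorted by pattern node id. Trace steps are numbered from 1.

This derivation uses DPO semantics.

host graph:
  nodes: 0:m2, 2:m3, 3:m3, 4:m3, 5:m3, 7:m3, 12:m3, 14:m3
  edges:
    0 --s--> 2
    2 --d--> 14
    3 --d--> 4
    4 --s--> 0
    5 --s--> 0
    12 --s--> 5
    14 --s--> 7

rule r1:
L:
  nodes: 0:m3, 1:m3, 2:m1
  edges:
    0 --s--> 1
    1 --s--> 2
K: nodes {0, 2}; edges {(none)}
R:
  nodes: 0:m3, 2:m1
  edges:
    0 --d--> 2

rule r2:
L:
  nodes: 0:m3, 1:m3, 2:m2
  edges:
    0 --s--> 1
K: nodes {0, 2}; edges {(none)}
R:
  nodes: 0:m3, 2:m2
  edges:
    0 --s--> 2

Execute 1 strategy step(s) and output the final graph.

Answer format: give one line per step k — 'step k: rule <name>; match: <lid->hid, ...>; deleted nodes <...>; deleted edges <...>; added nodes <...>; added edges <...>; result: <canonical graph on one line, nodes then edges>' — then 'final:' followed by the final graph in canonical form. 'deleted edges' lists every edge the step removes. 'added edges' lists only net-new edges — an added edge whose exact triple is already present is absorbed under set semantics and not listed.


step 1: rule r2; match: 0->14, 1->7, 2->0; deleted nodes 7; deleted edges (14,7,s); added nodes (none); added edges (14,0,s); result: nodes: 0:m2, 2:m3, 3:m3, 4:m3, 5:m3, 12:m3, 14:m3 edges: (0,2,s); (2,14,d); (3,4,d); (4,0,s); (5,0,s); (12,5,s); (14,0,s)
final:
nodes: 0:m2, 2:m3, 3:m3, 4:m3, 5:m3, 12:m3, 14:m3
edges: (0,2,s); (2,14,d); (3,4,d); (4,0,s); (5,0,s); (12,5,s); (14,0,s)


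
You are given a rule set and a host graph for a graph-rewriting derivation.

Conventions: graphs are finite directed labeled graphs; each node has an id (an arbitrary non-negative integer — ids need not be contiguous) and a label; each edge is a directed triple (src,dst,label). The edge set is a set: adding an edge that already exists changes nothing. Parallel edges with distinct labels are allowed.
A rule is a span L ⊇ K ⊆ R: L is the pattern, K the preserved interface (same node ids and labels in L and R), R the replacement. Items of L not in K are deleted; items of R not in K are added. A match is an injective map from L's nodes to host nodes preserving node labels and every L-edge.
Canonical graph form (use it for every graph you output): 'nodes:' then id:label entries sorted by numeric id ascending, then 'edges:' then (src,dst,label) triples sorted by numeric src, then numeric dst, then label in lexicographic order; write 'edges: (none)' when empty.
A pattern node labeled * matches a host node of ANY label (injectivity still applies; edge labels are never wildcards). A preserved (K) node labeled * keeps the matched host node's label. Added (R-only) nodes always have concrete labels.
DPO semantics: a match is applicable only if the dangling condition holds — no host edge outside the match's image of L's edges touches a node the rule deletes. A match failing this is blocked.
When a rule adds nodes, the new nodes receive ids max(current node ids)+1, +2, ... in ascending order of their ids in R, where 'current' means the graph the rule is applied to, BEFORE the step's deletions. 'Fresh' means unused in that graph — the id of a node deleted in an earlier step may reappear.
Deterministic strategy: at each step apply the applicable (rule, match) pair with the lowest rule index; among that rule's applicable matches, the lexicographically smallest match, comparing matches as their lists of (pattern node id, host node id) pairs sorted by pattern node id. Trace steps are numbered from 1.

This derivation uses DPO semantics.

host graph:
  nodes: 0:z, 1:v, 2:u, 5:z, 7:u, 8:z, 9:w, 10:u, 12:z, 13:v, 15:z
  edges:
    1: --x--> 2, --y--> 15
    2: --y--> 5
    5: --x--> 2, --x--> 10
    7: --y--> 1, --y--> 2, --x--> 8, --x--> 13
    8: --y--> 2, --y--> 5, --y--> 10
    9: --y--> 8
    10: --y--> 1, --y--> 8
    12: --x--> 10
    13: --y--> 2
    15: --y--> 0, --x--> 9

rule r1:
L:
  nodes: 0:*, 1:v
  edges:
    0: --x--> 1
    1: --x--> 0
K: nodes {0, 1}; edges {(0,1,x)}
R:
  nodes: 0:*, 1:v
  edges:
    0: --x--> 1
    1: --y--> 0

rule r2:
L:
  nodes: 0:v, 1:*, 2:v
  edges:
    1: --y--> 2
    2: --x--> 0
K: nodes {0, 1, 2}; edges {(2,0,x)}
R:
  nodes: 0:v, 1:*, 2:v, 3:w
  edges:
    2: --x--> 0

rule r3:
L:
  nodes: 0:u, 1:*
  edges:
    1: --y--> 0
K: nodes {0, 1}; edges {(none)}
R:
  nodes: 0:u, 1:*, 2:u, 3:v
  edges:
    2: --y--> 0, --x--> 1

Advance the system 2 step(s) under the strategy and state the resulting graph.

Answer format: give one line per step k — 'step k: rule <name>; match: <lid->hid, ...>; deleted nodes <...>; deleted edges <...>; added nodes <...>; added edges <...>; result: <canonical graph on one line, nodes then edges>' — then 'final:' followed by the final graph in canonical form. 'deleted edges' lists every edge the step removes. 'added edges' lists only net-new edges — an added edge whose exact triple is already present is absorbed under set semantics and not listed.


step 1: rule r3; match: 0->2, 1->7; deleted nodes (none); deleted edges (7,2,y); added nodes 16, 17; added edges (16,2,y); (16,7,x); result: nodes: 0:z, 1:v, 2:u, 5:z, 7:u, 8:z, 9:w, 10:u, 12:z, 13:v, 15:z, 16:u, 17:v edges: (1,2,x); (1,15,y); (2,5,y); (5,2,x); (5,10,x); (7,1,y); (7,8,x); (7,13,x); (8,2,y); (8,5,y); (8,10,y); (9,8,y); (10,1,y); (10,8,y); (12,10,x); (13,2,y); (15,0,y); (15,9,x); (16,2,y); (16,7,x)
step 2: rule r3; match: 0->2, 1->8; deleted nodes (none); deleted edges (8,2,y); added nodes 18, 19; added edges (18,2,y); (18,8,x); result: nodes: 0:z, 1:v, 2:u, 5:z, 7:u, 8:z, 9:w, 10:u, 12:z, 13:v, 15:z, 16:u, 17:v, 18:u, 19:v edges: (1,2,x); (1,15,y); (2,5,y); (5,2,x); (5,10,x); (7,1,y); (7,8,x); (7,13,x); (8,5,y); (8,10,y); (9,8,y); (10,1,y); (10,8,y); (12,10,x); (13,2,y); (15,0,y); (15,9,x); (16,2,y); (16,7,x); (18,2,y); (18,8,x)
final:
nodes: 0:z, 1:v, 2:u, 5:z, 7:u, 8:z, 9:w, 10:u, 12:z, 13:v, 15:z, 16:u, 17:v, 18:u, 19:v
edges: (1,2,x); (1,15,y); (2,5,y); (5,2,x); (5,10,x); (7,1,y); (7,8,x); (7,13,x); (8,5,y); (8,10,y); (9,8,y); (10,1,y); (10,8,y); (12,10,x); (13,2,y); (15,0,y); (15,9,x); (16,2,y); (16,7,x); (18,2,y); (18,8,x)


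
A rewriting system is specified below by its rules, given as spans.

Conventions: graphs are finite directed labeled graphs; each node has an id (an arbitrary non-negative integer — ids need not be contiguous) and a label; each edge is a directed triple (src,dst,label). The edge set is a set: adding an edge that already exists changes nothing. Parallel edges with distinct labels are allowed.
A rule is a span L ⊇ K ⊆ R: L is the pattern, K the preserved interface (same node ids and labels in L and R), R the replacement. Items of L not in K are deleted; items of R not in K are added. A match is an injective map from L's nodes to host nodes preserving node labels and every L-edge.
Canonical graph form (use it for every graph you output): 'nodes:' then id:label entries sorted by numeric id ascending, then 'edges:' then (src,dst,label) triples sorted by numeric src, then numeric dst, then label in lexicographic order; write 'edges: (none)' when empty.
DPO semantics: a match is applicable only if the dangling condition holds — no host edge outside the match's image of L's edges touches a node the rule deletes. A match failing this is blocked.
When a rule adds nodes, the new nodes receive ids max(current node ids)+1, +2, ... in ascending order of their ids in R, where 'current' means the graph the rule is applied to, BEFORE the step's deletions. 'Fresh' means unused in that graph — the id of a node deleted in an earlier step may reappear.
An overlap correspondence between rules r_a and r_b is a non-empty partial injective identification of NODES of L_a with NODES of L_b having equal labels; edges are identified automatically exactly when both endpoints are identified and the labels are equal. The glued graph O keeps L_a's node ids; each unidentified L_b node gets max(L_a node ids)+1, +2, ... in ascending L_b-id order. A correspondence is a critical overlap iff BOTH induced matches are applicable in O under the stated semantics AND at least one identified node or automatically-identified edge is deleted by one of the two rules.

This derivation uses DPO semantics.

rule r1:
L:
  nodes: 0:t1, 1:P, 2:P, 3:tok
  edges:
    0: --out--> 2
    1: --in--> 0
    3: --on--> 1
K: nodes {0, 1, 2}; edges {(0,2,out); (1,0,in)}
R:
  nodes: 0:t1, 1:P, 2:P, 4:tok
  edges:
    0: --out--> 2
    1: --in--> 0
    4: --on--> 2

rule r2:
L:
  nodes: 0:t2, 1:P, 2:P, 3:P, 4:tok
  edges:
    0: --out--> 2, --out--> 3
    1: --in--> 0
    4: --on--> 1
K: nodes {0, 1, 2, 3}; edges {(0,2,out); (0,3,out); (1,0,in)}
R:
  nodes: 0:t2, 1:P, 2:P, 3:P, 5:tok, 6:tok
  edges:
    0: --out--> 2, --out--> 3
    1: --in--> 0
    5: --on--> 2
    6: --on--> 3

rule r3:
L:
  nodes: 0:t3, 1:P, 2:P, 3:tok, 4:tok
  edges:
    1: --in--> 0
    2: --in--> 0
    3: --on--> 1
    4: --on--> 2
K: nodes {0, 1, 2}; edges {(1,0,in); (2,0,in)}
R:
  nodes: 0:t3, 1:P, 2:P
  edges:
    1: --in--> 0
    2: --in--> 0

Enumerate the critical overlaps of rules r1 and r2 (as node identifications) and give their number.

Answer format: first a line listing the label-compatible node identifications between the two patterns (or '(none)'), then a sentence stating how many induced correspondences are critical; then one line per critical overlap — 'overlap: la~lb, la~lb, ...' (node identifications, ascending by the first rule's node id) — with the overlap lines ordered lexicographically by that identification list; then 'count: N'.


label-compatible node identifications between L(r1) and L(r2): 1~1, 1~2, 1~3, 2~1, 2~2, 2~3, 3~4
3 of the induced correspondences are critical overlaps of r1 and r2.
overlap: 1~1, 2~2, 3~4
overlap: 1~1, 2~3, 3~4
overlap: 1~1, 3~4
count: 3


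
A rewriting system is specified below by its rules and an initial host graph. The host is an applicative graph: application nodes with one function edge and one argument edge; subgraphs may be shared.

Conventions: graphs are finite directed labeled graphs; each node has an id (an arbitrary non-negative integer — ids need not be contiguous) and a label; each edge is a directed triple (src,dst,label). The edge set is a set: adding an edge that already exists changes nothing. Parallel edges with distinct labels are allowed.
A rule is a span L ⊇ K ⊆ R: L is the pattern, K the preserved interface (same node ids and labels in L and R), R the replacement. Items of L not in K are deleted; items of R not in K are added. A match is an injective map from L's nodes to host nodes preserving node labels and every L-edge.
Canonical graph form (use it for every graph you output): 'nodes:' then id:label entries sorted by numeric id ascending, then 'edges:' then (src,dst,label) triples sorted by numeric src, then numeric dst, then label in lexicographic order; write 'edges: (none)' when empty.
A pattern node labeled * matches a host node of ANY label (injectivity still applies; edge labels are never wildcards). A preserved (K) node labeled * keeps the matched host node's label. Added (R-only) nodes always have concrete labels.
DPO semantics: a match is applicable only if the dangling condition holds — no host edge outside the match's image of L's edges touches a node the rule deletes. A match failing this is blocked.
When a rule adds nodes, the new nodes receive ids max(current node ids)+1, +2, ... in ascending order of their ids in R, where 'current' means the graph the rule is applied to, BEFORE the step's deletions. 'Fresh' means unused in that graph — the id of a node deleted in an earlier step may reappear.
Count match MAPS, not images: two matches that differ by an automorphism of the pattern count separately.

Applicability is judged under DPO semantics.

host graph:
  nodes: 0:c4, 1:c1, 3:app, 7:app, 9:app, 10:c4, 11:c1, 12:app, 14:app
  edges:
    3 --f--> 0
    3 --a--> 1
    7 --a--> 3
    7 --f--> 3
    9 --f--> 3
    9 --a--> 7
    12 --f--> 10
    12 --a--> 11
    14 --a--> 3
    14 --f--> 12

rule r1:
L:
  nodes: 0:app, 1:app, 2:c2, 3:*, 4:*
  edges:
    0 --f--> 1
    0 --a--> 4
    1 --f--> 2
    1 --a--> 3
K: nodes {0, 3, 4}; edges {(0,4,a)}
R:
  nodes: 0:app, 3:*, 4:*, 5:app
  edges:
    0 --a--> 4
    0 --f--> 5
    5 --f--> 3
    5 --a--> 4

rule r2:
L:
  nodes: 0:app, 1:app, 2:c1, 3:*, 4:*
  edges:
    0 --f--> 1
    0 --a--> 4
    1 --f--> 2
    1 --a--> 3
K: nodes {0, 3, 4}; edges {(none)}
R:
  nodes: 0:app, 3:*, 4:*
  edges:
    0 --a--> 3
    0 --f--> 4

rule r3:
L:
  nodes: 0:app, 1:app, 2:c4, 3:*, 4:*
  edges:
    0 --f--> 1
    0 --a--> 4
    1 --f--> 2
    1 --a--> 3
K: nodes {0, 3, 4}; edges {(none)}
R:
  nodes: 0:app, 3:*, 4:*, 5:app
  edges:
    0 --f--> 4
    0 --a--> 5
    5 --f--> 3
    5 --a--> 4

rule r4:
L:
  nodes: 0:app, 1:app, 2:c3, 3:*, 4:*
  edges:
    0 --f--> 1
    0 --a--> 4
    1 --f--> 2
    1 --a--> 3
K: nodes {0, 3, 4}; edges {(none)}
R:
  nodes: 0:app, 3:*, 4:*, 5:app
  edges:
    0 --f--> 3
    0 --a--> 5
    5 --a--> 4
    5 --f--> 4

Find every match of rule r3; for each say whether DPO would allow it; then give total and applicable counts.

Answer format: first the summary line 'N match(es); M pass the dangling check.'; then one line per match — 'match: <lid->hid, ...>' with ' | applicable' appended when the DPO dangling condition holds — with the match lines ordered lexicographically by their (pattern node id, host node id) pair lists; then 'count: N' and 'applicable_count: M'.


2 match(es); 1 pass the dangling check.
match: 0->9, 1->3, 2->0, 3->1, 4->7
match: 0->14, 1->12, 2->10, 3->11, 4->3 | applicable
count: 2
applicable_count: 1


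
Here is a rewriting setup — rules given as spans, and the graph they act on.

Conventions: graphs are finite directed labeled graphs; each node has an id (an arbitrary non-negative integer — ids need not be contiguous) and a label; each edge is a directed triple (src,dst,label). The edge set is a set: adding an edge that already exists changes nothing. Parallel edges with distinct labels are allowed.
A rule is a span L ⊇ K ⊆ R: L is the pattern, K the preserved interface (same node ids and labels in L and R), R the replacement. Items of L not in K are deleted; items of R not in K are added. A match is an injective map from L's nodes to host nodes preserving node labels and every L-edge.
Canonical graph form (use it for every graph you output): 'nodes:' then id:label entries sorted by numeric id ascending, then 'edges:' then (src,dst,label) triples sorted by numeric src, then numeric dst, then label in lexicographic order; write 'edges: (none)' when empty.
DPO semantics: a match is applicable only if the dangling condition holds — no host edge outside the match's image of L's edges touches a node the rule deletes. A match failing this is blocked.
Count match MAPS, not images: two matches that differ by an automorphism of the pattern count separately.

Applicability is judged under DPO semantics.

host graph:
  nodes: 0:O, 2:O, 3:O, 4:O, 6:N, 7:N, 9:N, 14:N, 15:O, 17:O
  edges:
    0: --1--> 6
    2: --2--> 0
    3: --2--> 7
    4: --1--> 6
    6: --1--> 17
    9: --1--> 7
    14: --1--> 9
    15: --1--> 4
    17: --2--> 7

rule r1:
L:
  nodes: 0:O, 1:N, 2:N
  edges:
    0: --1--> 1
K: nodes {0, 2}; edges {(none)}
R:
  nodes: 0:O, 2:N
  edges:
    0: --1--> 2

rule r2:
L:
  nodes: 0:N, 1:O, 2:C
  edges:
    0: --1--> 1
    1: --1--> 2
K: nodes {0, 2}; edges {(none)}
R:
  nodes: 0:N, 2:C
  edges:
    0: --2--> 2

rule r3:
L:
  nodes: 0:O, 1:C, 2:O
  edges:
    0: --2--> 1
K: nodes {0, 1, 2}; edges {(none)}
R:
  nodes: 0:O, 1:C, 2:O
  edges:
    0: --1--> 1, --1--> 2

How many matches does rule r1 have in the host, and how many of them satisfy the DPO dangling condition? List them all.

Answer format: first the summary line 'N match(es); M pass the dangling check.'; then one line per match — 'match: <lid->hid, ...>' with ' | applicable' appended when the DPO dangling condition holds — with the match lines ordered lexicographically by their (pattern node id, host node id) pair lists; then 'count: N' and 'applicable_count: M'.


6 match(es); 0 pass the dangling check.
match: 0->0, 1->6, 2->7
match: 0->0, 1->6, 2->9
match: 0->0, 1->6, 2->14
match: 0->4, 1->6, 2->7
match: 0->4, 1->6, 2->9
match: 0->4, 1->6, 2->14
count: 6
applicable_count: 0


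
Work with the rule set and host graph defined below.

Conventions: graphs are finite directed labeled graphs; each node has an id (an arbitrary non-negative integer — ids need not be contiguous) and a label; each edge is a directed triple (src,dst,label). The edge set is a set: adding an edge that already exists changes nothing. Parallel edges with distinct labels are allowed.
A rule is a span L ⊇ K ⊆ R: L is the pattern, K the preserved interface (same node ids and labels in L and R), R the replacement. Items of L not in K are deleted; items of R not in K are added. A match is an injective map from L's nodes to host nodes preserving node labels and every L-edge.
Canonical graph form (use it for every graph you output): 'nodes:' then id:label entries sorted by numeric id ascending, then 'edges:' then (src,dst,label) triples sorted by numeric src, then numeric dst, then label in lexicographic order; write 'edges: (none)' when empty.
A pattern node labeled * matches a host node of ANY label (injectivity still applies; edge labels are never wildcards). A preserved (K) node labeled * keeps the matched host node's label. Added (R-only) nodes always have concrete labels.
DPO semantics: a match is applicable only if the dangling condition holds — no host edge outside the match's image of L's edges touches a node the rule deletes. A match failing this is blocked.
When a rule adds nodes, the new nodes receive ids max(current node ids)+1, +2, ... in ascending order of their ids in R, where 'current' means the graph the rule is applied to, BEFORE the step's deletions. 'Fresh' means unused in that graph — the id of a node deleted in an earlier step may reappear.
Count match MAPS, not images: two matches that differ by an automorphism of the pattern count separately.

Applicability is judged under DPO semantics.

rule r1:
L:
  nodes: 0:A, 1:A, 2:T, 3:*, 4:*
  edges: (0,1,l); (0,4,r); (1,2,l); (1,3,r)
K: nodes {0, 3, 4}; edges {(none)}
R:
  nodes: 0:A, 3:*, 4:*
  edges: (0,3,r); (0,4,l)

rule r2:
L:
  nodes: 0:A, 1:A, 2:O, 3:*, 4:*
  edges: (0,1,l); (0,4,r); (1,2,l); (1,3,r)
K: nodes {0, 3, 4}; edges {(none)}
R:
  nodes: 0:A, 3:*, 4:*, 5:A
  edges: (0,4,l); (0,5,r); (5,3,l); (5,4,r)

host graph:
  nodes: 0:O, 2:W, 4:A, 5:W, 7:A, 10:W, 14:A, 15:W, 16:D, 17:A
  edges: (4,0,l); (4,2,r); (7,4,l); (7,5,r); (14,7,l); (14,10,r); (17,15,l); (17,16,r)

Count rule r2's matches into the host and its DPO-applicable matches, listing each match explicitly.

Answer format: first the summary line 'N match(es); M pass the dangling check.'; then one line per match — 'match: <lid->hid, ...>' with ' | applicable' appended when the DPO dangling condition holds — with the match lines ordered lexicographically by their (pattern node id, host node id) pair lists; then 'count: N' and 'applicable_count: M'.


1 match(es); 1 pass the dangling check.
match: 0->7, 1->4, 2->0, 3->2, 4->5 | applicable
count: 1
applicable_count: 1


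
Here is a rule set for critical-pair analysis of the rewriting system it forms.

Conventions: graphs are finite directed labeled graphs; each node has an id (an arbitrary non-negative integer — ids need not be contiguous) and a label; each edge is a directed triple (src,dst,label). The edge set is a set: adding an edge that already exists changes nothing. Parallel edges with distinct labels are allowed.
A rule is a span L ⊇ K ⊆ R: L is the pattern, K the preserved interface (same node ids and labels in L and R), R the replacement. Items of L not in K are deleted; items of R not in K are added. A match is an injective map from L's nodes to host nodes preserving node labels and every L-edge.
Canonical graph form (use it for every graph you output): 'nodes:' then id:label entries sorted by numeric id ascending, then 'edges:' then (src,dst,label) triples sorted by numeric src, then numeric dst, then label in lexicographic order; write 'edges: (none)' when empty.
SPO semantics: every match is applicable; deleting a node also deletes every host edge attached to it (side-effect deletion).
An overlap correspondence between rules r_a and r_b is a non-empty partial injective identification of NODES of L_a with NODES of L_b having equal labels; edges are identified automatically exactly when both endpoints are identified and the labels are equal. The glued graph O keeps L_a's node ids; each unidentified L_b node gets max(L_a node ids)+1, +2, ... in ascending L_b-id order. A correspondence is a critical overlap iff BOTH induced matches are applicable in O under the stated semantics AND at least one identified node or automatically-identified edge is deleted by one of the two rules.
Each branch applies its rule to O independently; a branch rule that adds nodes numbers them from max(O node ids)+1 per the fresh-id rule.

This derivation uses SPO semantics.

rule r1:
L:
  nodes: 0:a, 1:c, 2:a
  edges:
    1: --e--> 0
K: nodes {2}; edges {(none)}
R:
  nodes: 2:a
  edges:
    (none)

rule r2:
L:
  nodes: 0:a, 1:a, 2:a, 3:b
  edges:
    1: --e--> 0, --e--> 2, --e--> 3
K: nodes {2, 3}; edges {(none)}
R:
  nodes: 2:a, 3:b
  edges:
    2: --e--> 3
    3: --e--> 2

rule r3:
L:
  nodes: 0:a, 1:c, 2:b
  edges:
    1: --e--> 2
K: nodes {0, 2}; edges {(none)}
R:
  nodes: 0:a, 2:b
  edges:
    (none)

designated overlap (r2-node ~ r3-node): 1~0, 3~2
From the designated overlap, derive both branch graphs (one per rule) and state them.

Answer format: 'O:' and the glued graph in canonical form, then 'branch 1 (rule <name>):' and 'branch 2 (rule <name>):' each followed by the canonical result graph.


O:
nodes: 0:a, 1:a, 2:a, 3:b, 4:c
edges: (1,0,e); (1,2,e); (1,3,e); (4,3,e)
branch 1 (rule r2):
nodes: 2:a, 3:b, 4:c
edges: (2,3,e); (3,2,e); (4,3,e)
branch 2 (rule r3):
nodes: 0:a, 1:a, 2:a, 3:b
edges: (1,0,e); (1,2,e); (1,3,e)


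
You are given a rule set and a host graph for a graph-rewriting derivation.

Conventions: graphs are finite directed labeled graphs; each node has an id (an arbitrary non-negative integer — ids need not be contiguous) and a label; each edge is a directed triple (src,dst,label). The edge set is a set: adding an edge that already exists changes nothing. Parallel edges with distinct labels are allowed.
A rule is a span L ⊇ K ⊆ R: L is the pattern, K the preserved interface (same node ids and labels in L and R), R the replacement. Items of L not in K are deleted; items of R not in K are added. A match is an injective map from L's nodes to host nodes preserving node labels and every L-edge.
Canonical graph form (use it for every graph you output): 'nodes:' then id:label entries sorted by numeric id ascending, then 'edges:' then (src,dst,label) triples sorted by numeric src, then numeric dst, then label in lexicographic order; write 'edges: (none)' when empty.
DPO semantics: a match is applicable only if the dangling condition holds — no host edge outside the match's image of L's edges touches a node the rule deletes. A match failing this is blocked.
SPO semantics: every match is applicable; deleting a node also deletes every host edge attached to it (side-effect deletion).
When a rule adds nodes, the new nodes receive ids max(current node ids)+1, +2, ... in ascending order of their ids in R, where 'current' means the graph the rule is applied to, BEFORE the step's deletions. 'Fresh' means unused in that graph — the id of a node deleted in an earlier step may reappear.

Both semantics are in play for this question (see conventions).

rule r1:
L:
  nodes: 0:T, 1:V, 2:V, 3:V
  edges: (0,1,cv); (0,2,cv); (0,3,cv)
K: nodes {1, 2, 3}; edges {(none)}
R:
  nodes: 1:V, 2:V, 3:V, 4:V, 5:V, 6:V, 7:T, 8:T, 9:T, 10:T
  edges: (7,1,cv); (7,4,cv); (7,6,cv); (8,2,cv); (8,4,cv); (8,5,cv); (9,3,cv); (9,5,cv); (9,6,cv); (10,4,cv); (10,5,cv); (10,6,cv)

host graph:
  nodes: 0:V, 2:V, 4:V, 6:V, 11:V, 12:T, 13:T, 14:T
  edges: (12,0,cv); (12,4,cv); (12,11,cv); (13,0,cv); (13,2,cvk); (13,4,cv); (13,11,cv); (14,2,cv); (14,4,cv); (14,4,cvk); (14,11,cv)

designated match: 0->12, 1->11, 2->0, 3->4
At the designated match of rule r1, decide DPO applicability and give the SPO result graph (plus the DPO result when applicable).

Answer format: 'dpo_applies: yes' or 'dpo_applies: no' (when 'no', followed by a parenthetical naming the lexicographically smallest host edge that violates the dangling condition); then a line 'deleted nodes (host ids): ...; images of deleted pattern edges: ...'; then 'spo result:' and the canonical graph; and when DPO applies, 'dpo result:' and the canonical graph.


dpo_applies: yes
deleted nodes (host ids): 12; images of deleted pattern edges: (12,0,cv); (12,4,cv); (12,11,cv)
spo result:
nodes: 0:V, 2:V, 4:V, 6:V, 11:V, 13:T, 14:T, 15:V, 16:V, 17:V, 18:T, 19:T, 20:T, 21:T
edges: (13,0,cv); (13,2,cvk); (13,4,cv); (13,11,cv); (14,2,cv); (14,4,cv); (14,4,cvk); (14,11,cv); (18,11,cv); (18,15,cv); (18,17,cv); (19,0,cv); (19,15,cv); (19,16,cv); (20,4,cv); (20,16,cv); (20,17,cv); (21,15,cv); (21,16,cv); (21,17,cv)
dpo result:
nodes: 0:V, 2:V, 4:V, 6:V, 11:V, 13:T, 14:T, 15:V, 16:V, 17:V, 18:T, 19:T, 20:T, 21:T
edges: (13,0,cv); (13,2,cvk); (13,4,cv); (13,11,cv); (14,2,cv); (14,4,cv); (14,4,cvk); (14,11,cv); (18,11,cv); (18,15,cv); (18,17,cv); (19,0,cv); (19,15,cv); (19,16,cv); (20,4,cv); (20,16,cv); (20,17,cv); (21,15,cv); (21,16,cv); (21,17,cv)


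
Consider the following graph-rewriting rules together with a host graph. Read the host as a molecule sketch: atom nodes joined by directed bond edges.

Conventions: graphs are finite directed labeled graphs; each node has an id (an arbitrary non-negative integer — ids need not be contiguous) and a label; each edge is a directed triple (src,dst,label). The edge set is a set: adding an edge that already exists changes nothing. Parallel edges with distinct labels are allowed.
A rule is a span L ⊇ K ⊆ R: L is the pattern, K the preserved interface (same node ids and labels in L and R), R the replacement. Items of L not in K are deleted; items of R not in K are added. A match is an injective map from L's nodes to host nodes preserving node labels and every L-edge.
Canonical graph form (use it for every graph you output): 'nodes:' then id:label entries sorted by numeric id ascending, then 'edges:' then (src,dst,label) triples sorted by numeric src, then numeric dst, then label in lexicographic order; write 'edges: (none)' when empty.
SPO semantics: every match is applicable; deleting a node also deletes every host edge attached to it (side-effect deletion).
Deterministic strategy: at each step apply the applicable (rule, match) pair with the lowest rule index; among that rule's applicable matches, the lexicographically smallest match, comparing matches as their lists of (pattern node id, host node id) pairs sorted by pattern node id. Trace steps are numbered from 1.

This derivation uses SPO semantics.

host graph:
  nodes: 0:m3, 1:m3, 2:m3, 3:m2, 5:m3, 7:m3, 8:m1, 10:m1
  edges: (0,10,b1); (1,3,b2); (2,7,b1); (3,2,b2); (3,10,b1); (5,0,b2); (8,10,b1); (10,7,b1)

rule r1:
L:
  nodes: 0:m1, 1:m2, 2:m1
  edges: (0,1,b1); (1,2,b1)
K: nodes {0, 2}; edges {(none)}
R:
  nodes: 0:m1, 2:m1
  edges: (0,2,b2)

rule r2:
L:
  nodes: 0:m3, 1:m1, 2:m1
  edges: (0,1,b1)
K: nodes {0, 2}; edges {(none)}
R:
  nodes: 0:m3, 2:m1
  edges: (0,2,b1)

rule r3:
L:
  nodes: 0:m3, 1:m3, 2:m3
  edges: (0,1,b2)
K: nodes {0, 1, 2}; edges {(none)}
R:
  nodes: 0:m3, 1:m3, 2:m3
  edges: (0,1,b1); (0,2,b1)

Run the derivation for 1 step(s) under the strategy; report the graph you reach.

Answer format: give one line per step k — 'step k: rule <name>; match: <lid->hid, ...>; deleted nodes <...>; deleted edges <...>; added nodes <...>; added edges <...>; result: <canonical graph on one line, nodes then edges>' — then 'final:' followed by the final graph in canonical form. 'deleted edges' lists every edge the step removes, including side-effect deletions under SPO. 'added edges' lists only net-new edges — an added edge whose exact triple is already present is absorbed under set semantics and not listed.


step 1: rule r2; match: 0->0, 1->10, 2->8; deleted nodes 10; deleted edges (0,10,b1); (3,10,b1); (8,10,b1); (10,7,b1); added nodes (none); added edges (0,8,b1); result: nodes: 0:m3, 1:m3, 2:m3, 3:m2, 5:m3, 7:m3, 8:m1 edges: (0,8,b1); (1,3,b2); (2,7,b1); (3,2,b2); (5,0,b2)
final:
nodes: 0:m3, 1:m3, 2:m3, 3:m2, 5:m3, 7:m3, 8:m1
edges: (0,8,b1); (1,3,b2); (2,7,b1); (3,2,b2); (5,0,b2)


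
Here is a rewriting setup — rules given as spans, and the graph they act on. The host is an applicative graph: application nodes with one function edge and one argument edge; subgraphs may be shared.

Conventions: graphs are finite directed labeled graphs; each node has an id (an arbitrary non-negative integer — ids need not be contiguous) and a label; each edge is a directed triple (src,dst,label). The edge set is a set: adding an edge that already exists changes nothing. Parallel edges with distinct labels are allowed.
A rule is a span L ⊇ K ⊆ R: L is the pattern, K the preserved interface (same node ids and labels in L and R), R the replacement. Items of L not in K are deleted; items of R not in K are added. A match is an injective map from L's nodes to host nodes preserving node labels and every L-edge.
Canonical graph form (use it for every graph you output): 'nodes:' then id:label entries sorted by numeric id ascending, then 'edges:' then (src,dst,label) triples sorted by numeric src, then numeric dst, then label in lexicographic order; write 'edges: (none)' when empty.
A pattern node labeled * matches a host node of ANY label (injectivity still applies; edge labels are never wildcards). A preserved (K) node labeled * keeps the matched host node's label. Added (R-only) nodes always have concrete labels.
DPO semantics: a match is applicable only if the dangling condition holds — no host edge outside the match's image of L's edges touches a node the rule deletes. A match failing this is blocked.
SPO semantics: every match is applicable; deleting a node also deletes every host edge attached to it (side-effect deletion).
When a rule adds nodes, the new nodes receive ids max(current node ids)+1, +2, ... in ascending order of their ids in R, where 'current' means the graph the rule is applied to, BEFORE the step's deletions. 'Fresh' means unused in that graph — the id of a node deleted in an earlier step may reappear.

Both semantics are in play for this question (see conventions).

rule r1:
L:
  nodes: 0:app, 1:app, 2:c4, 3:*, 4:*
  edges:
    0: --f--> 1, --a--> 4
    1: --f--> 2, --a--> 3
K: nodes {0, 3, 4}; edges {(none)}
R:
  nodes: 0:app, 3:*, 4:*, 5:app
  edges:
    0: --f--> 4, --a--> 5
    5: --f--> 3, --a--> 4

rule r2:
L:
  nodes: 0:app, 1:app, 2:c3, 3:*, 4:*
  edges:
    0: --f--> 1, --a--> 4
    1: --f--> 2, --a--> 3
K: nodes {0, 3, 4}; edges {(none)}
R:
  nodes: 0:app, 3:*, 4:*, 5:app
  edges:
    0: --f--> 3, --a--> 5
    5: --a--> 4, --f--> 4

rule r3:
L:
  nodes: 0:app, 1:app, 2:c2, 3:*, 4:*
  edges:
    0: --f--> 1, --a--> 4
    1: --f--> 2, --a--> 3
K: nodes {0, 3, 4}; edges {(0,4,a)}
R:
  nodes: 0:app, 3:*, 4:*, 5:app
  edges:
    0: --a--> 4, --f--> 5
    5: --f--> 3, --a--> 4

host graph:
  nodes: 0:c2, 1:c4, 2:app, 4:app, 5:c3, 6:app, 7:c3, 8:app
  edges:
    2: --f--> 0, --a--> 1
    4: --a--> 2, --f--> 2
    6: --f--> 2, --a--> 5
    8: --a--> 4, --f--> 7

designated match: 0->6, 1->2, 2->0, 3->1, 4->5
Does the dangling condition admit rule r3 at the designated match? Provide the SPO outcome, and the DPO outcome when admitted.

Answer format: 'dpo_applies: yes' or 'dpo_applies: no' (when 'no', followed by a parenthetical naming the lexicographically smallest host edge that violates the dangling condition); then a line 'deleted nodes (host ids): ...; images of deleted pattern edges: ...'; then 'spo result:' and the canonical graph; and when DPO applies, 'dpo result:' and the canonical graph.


dpo_applies: no
(the rule deletes node 2, which keeps host edge (4,2,a) outside the match image — the dangling condition fails, DPO blocks; SPO proceeds and side-deletes such edges)
deleted nodes (host ids): 0, 2; images of deleted pattern edges: (2,0,f); (2,1,a); (6,2,f)
spo result:
nodes: 1:c4, 4:app, 5:c3, 6:app, 7:c3, 8:app, 9:app
edges: (6,5,a); (6,9,f); (8,4,a); (8,7,f); (9,1,f); (9,5,a)
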